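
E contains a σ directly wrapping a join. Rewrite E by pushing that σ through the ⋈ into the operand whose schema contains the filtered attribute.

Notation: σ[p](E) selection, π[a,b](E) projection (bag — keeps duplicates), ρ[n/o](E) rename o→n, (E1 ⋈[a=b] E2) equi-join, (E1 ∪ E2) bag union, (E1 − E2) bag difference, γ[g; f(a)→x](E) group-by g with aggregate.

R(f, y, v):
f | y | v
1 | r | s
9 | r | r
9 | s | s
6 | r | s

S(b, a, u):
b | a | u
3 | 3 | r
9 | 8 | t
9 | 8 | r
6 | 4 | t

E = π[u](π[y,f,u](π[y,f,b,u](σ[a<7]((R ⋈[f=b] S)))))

σ filters on a, owned by the right side.
E' = π[u](π[y,f,u](π[y,f,b,u]((R ⋈[f=b] σ[a<7](S)))))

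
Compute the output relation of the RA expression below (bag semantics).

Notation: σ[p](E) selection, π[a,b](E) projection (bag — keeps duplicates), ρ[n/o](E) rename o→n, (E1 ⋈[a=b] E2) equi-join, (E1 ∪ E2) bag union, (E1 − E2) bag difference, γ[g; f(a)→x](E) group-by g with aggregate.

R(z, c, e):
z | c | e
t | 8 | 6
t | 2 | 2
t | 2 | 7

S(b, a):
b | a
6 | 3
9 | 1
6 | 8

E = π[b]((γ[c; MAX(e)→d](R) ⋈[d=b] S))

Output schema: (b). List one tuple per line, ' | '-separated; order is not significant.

Per-node cardinality:
  R → 3
  γ[c; MAX(e)→d](R) → 2
  S → 3
  (γ[c; MAX(e)→d](R) ⋈[d=b] S) → 2
  π[b]((γ[c; MAX(e)→d](R) ⋈[d=b] S)) → 2

== RESULT ==
b
6
6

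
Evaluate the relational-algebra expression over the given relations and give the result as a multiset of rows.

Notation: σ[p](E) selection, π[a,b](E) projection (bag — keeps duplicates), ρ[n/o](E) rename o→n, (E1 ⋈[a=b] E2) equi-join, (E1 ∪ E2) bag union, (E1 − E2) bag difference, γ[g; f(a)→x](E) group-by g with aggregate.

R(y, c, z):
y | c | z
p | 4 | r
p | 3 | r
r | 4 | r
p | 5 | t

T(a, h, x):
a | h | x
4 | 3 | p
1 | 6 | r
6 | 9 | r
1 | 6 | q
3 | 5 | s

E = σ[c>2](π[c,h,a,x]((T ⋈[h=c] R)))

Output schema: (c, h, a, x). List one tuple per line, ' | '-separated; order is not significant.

Subexpression sizes:
  T → 5
  R → 4
  (T ⋈[h=c] R) → 2
  π[c,h,a,x]((T ⋈[h=c] R)) → 2
  σ[c>2](π[c,h,a,x]((T ⋈[h=c] R))) → 2

== RESULT ==
c | h | a | x
3 | 3 | 4 | p
5 | 5 | 3 | s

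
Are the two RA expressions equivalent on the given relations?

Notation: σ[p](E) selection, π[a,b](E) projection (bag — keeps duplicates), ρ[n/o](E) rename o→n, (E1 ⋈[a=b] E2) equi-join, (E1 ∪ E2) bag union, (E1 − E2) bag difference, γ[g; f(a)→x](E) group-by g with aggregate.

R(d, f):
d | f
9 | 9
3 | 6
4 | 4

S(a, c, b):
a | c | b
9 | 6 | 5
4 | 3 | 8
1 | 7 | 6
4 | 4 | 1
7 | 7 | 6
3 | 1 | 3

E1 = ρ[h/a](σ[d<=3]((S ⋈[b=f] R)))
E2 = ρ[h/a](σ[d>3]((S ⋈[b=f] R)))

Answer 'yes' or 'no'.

E1 subexpression sizes:
  S → 6
  R → 3
  (S ⋈[b=f] R) → 2
  σ[d<=3]((S ⋈[b=f] R)) → 2
  ρ[h/a](σ[d<=3]((S ⋈[b=f] R))) → 2
E2 subexpression sizes:
  S → 6
  R → 3
  (S ⋈[b=f] R) → 2
  σ[d>3]((S ⋈[b=f] R)) → 0
  ρ[h/a](σ[d>3]((S ⋈[b=f] R))) → 0

E1 result:
h | c | b | d | f
1 | 7 | 6 | 3 | 6
7 | 7 | 6 | 3 | 6
E2 result:
h | c | b | d | f
(0 rows)
Witness: (1, 7, 6, 3, 6) appears 1× in E1 but 0× in E2.

no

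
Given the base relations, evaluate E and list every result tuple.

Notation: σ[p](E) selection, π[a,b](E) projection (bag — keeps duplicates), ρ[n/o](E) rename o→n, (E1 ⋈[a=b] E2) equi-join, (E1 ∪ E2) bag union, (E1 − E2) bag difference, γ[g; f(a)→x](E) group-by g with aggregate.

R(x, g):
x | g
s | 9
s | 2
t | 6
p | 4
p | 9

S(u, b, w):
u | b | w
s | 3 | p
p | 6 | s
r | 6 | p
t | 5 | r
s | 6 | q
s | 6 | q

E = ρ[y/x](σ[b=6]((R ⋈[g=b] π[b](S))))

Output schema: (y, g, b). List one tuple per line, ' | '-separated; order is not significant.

Stepwise |·|:
  R → 5
  S → 6
  π[b](S) → 6
  (R ⋈[g=b] π[b](S)) → 4
  σ[b=6]((R ⋈[g=b] π[b](S))) → 4
  ρ[y/x](σ[b=6]((R ⋈[g=b] π[b](S)))) → 4

== RESULT ==
y | g | b
t | 6 | 6
t | 6 | 6
t | 6 | 6
t | 6 | 6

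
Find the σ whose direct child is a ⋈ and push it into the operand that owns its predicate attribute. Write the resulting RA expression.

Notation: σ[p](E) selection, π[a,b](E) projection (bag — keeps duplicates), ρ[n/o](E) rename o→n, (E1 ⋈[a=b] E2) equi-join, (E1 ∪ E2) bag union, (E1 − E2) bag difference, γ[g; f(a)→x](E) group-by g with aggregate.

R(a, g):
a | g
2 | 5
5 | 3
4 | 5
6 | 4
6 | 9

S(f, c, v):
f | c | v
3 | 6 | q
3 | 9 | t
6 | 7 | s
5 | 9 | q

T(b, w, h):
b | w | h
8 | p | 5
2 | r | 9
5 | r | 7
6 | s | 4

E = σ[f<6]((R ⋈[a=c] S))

σ filters on f, owned by the right side.
E' = (R ⋈[a=c] σ[f<6](S))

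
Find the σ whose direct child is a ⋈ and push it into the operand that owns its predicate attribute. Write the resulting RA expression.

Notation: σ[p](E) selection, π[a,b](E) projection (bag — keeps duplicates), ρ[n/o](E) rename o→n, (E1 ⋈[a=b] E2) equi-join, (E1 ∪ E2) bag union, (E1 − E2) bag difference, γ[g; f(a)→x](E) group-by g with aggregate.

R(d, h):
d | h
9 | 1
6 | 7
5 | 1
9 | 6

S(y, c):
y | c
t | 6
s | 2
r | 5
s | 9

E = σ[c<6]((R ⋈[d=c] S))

σ filters on c, owned by the right side.
E' = (R ⋈[d=c] σ[c<6](S))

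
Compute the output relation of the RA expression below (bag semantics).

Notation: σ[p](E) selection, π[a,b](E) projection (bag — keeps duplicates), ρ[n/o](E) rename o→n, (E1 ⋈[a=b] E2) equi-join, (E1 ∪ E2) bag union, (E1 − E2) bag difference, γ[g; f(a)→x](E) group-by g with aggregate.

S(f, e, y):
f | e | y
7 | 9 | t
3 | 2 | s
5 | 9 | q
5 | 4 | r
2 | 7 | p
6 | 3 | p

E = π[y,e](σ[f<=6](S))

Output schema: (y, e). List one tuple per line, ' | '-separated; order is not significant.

Row counts bottom-up:
  S → 6
  σ[f<=6](S) → 5
  π[y,e](σ[f<=6](S)) → 5

== RESULT ==
y | e
p | 3
p | 7
q | 9
r | 4
s | 2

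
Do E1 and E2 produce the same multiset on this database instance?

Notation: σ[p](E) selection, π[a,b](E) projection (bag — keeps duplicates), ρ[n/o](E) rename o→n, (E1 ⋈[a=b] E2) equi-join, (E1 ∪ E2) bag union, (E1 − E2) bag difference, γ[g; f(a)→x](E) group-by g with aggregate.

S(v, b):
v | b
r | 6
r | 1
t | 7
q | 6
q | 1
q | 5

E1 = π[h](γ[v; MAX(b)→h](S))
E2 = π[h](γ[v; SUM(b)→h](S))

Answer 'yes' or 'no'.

E1 stepwise |·|:
  S → 6
  γ[v; MAX(b)→h](S) → 3
  π[h](γ[v; MAX(b)→h](S)) → 3
E2 stepwise |·|:
  S → 6
  γ[v; SUM(b)→h](S) → 3
  π[h](γ[v; SUM(b)→h](S)) → 3

E1 result:
h
6
6
7
E2 result:
h
7
7
12
Witness: (6,) appears 2× in E1 but 0× in E2.

no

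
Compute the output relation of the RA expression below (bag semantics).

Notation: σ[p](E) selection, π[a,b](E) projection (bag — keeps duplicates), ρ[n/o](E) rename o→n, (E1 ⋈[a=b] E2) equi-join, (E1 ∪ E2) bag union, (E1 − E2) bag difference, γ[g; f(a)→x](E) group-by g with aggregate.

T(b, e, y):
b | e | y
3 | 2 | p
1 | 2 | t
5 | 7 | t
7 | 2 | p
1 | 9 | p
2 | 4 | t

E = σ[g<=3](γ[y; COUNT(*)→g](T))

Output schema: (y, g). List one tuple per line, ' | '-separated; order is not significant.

Stepwise |·|:
  T → 6
  γ[y; COUNT(*)→g](T) → 2
  σ[g<=3](γ[y; COUNT(*)→g](T)) → 2

== RESULT ==
y | g
p | 3
t | 3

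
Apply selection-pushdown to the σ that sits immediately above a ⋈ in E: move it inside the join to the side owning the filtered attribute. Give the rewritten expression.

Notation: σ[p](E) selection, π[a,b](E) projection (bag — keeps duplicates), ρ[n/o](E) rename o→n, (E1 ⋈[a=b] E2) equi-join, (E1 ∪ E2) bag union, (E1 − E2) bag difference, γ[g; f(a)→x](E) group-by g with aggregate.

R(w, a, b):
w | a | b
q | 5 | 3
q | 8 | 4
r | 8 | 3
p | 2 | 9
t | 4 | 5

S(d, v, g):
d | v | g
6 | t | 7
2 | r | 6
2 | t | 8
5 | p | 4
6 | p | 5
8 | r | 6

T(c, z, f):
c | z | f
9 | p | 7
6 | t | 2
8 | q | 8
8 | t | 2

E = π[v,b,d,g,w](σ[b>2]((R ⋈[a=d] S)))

σ filters on b, owned by the left side.
E' = π[v,b,d,g,w]((σ[b>2](R) ⋈[a=d] S))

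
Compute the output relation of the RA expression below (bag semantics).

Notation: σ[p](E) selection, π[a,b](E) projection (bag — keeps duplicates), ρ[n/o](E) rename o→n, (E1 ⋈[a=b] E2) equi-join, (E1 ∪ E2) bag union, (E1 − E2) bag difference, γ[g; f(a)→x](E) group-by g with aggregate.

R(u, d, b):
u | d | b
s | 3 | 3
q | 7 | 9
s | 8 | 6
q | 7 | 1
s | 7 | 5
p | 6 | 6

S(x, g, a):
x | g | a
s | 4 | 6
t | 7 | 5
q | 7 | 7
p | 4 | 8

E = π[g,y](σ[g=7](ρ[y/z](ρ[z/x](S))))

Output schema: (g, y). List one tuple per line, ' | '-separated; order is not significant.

Subexpression sizes:
  S → 4
  ρ[z/x](S) → 4
  ρ[y/z](ρ[z/x](S)) → 4
  σ[g=7](ρ[y/z](ρ[z/x](S))) → 2
  π[g,y](σ[g=7](ρ[y/z](ρ[z/x](S)))) → 2

== RESULT ==
g | y
7 | q
7 | t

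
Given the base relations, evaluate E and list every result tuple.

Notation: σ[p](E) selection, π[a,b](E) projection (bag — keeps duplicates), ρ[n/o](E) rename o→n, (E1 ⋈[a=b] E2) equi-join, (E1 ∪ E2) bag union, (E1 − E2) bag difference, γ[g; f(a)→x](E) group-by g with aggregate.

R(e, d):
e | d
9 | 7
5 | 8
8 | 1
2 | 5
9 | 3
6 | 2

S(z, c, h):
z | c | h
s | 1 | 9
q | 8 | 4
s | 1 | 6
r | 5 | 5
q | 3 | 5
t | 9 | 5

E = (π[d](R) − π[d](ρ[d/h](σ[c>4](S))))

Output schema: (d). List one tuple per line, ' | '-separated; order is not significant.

Stepwise |·|:
  R → 6
  π[d](R) → 6
  S → 6
  σ[c>4](S) → 3
  ρ[d/h](σ[c>4](S)) → 3
  π[d](ρ[d/h](σ[c>4](S))) → 3
  (π[d](R) − π[d](ρ[d/h](σ[c>4](S)))) → 5

== RESULT ==
d
1
2
3
7
8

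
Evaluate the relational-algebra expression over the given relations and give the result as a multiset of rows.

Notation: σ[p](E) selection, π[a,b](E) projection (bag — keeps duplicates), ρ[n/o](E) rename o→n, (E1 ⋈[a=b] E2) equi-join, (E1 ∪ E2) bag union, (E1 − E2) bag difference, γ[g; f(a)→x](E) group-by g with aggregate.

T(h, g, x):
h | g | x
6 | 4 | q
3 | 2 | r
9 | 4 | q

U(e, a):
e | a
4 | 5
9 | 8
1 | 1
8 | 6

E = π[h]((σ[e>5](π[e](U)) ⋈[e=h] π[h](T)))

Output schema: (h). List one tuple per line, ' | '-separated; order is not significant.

Subexpression sizes:
  U → 4
  π[e](U) → 4
  σ[e>5](π[e](U)) → 2
  T → 3
  π[h](T) → 3
  (σ[e>5](π[e](U)) ⋈[e=h] π[h](T)) → 1
  π[h]((σ[e>5](π[e](U)) ⋈[e=h] π[h](T))) → 1

== RESULT ==
h
9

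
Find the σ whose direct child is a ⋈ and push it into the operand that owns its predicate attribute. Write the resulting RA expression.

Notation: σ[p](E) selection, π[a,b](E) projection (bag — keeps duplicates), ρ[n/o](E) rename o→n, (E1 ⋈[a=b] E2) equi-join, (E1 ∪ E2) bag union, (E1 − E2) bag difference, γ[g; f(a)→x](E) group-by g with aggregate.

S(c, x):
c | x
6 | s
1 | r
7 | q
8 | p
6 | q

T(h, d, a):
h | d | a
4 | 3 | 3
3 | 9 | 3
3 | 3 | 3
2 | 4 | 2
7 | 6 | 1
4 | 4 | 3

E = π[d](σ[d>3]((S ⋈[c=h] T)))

σ filters on d, owned by the right side.
E' = π[d]((S ⋈[c=h] σ[d>3](T)))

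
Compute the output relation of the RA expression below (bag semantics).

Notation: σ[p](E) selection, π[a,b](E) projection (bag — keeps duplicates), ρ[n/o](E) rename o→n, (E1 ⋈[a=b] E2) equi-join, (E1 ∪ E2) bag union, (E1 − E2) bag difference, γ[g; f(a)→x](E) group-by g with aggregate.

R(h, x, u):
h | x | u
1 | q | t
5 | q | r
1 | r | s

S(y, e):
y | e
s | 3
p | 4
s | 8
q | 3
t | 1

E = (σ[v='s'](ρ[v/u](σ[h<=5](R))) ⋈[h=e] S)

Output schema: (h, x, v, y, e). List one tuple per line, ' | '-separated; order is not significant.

Stepwise |·|:
  R → 3
  σ[h<=5](R) → 3
  ρ[v/u](σ[h<=5](R)) → 3
  σ[v='s'](ρ[v/u](σ[h<=5](R))) → 1
  S → 5
  (σ[v='s'](ρ[v/u](σ[h<=5](R))) ⋈[h=e] S) → 1

== RESULT ==
h | x | v | y | e
1 | r | s | t | 1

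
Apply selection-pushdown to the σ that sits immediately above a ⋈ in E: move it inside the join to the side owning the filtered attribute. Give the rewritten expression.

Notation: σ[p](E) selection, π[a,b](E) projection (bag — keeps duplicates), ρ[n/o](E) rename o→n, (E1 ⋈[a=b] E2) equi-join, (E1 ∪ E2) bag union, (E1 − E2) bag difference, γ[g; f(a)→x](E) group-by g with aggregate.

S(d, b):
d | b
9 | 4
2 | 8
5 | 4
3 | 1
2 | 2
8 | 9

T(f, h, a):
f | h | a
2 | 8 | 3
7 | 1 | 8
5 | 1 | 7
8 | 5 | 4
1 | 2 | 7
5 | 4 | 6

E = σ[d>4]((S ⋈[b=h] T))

σ filters on d, owned by the left side.
E' = (σ[d>4](S) ⋈[b=h] T)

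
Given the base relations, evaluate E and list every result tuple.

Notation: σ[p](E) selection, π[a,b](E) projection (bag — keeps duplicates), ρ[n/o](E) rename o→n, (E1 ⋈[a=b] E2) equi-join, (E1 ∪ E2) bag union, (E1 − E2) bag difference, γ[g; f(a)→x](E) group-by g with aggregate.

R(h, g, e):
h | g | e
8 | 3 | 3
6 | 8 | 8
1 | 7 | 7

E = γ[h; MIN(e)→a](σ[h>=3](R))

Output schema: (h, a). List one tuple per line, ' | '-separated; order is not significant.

Row counts bottom-up:
  R → 3
  σ[h>=3](R) → 2
  γ[h; MIN(e)→a](σ[h>=3](R)) → 2

== RESULT ==
h | a
6 | 8
8 | 3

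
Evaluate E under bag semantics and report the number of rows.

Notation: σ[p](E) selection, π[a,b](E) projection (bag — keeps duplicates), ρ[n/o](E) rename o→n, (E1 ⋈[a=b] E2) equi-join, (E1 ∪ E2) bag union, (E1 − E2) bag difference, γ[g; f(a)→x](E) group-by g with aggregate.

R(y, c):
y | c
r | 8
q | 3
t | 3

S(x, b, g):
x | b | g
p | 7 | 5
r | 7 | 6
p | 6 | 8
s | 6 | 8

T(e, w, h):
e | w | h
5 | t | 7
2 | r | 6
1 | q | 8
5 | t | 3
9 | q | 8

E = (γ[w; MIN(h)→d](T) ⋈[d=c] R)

Per-node cardinality:
  T → 5
  γ[w; MIN(h)→d](T) → 3
  R → 3
  (γ[w; MIN(h)→d](T) ⋈[d=c] R) → 3

|E| = 3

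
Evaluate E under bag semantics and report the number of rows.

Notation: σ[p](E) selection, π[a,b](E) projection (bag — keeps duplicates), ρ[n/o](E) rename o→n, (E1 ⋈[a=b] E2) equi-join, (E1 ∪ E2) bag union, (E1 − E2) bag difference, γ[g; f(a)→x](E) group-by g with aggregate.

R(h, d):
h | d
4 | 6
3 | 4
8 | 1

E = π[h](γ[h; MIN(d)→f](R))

Per-node cardinality:
  R → 3
  γ[h; MIN(d)→f](R) → 3
  π[h](γ[h; MIN(d)→f](R)) → 3

|E| = 3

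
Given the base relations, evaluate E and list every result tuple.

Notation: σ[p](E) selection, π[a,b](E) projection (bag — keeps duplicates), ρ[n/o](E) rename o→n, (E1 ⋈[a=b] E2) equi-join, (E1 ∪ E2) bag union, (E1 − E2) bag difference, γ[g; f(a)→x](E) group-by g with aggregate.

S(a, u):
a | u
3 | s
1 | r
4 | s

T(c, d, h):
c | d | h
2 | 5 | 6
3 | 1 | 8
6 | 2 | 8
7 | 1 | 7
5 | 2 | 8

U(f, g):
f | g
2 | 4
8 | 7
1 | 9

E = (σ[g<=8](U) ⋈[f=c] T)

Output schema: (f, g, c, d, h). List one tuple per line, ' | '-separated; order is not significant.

Per-node cardinality:
  U → 3
  σ[g<=8](U) → 2
  T → 5
  (σ[g<=8](U) ⋈[f=c] T) → 1

== RESULT ==
f | g | c | d | h
2 | 4 | 2 | 5 | 6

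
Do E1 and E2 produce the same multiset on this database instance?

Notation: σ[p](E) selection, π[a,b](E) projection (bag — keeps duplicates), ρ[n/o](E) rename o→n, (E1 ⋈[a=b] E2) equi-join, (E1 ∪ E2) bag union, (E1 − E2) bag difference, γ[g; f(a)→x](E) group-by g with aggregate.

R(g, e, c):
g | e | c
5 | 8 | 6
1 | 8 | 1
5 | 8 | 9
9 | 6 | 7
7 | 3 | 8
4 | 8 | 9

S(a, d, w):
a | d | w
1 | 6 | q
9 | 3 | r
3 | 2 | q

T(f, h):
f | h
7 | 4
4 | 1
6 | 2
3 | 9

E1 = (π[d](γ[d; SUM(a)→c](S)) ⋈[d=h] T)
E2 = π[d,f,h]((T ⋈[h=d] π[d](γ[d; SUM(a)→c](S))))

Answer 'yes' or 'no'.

E1 subexpression sizes:
  S → 3
  γ[d; SUM(a)→c](S) → 3
  π[d](γ[d; SUM(a)→c](S)) → 3
  T → 4
  (π[d](γ[d; SUM(a)→c](S)) ⋈[d=h] T) → 1
E2 subexpression sizes:
  T → 4
  S → 3
  γ[d; SUM(a)→c](S) → 3
  π[d](γ[d; SUM(a)→c](S)) → 3
  (T ⋈[h=d] π[d](γ[d; SUM(a)→c](S))) → 1
  π[d,f,h]((T ⋈[h=d] π[d](γ[d; SUM(a)→c](S)))) → 1

E1 and E2 produce the same multiset:
d | f | h
2 | 6 | 2

yes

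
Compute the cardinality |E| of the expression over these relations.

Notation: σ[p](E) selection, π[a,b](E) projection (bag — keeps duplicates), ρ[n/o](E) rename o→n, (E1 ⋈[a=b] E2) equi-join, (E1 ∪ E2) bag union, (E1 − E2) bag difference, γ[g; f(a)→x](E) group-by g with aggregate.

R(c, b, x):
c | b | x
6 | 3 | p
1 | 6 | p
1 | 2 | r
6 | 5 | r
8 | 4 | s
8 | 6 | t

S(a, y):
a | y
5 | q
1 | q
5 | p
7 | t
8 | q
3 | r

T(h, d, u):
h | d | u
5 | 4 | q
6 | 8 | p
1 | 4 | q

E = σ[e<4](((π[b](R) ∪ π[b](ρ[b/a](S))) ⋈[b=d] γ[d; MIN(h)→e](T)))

Subexpression sizes:
  R → 6
  π[b](R) → 6
  S → 6
  ρ[b/a](S) → 6
  π[b](ρ[b/a](S)) → 6
  (π[b](R) ∪ π[b](ρ[b/a](S))) → 12
  T → 3
  γ[d; MIN(h)→e](T) → 2
  ((π[b](R) ∪ π[b](ρ[b/a](S))) ⋈[b=d] γ[d; MIN(h)→e](T)) → 2
  σ[e<4](((π[b](R) ∪ π[b](ρ[b/a](S))) ⋈[b=d] γ[d; MIN(h)→e](T))) → 1

|E| = 1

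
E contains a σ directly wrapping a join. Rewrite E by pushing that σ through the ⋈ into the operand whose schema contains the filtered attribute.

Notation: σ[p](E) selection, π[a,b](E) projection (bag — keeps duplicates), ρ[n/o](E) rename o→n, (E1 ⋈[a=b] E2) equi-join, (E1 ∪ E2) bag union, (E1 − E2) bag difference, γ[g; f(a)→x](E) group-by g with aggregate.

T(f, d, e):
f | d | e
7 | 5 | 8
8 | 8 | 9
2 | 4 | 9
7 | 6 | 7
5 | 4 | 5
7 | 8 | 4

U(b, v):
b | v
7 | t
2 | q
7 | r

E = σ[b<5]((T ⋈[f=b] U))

σ filters on b, owned by the right side.
E' = (T ⋈[f=b] σ[b<5](U))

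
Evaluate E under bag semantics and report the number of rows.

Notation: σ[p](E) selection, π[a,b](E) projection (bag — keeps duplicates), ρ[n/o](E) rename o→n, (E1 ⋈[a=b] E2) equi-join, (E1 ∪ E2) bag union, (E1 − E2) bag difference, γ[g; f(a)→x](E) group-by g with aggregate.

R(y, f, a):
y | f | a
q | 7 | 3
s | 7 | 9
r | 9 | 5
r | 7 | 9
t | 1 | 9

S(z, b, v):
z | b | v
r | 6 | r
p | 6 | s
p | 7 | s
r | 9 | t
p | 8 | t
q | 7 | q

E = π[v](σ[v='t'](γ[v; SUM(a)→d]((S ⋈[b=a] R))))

Per-node cardinality:
  S → 6
  R → 5
  (S ⋈[b=a] R) → 3
  γ[v; SUM(a)→d]((S ⋈[b=a] R)) → 1
  σ[v='t'](γ[v; SUM(a)→d]((S ⋈[b=a] R))) → 1
  π[v](σ[v='t'](γ[v; SUM(a)→d]((S ⋈[b=a] R)))) → 1

|E| = 1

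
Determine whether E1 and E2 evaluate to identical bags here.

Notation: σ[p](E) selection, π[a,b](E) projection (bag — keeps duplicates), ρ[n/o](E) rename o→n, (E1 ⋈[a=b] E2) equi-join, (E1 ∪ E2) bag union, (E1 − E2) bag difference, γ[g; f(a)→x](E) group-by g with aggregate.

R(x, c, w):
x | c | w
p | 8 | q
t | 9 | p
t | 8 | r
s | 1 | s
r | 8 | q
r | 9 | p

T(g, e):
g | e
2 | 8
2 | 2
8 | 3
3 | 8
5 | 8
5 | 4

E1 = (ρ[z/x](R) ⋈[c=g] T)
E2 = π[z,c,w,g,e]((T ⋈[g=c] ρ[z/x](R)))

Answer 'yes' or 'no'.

E1 per-node cardinality:
  R → 6
  ρ[z/x](R) → 6
  T → 6
  (ρ[z/x](R) ⋈[c=g] T) → 3
E2 per-node cardinality:
  T → 6
  R → 6
  ρ[z/x](R) → 6
  (T ⋈[g=c] ρ[z/x](R)) → 3
  π[z,c,w,g,e]((T ⋈[g=c] ρ[z/x](R))) → 3

E1 and E2 produce the same multiset:
z | c | w | g | e
p | 8 | q | 8 | 3
r | 8 | q | 8 | 3
t | 8 | r | 8 | 3

yes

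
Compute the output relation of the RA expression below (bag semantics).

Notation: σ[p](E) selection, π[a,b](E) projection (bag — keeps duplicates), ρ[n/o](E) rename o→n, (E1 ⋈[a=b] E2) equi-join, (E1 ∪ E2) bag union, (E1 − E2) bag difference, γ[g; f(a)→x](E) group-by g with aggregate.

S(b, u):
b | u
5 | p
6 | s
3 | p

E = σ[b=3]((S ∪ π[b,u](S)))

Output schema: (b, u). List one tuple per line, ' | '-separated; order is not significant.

Row counts bottom-up:
  S → 3
  S → 3
  π[b,u](S) → 3
  (S ∪ π[b,u](S)) → 6
  σ[b=3]((S ∪ π[b,u](S))) → 2

== RESULT ==
b | u
3 | p
3 | p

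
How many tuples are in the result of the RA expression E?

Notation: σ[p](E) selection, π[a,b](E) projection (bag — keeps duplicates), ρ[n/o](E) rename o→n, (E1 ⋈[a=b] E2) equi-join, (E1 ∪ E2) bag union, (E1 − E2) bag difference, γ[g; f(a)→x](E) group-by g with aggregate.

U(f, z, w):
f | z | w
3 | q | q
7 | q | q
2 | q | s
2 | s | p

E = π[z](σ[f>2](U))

Per-node cardinality:
  U → 4
  σ[f>2](U) → 2
  π[z](σ[f>2](U)) → 2

|E| = 2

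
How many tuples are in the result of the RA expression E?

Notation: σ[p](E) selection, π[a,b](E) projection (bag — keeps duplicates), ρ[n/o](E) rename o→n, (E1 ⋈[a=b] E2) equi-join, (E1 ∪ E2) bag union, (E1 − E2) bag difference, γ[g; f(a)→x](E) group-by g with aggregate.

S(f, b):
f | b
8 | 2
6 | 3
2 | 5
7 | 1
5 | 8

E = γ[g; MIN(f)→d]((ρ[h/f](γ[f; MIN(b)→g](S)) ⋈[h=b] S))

Per-node cardinality:
  S → 5
  γ[f; MIN(b)→g](S) → 5
  ρ[h/f](γ[f; MIN(b)→g](S)) → 5
  S → 5
  (ρ[h/f](γ[f; MIN(b)→g](S)) ⋈[h=b] S) → 3
  γ[g; MIN(f)→d]((ρ[h/f](γ[f; MIN(b)→g](S)) ⋈[h=b] S)) → 3

|E| = 3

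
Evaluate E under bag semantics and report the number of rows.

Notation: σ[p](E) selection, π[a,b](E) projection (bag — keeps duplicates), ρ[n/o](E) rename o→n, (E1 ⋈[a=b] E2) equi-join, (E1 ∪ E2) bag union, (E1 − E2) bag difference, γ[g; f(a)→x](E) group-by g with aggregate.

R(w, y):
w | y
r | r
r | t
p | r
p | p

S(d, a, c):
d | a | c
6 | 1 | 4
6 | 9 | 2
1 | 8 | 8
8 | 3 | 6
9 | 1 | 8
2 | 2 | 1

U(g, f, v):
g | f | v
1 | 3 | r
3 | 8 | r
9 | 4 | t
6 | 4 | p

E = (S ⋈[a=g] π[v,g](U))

Per-node cardinality:
  S → 6
  U → 4
  π[v,g](U) → 4
  (S ⋈[a=g] π[v,g](U)) → 4

|E| = 4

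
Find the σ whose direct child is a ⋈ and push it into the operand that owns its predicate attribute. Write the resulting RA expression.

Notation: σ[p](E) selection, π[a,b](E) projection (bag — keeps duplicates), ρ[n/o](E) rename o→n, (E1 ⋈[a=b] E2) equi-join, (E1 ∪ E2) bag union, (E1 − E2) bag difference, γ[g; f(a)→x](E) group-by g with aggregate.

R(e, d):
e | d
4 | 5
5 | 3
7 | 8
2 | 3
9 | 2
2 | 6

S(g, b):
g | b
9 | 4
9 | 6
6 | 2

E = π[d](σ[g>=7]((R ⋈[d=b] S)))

σ filters on g, owned by the right side.
E' = π[d]((R ⋈[d=b] σ[g>=7](S)))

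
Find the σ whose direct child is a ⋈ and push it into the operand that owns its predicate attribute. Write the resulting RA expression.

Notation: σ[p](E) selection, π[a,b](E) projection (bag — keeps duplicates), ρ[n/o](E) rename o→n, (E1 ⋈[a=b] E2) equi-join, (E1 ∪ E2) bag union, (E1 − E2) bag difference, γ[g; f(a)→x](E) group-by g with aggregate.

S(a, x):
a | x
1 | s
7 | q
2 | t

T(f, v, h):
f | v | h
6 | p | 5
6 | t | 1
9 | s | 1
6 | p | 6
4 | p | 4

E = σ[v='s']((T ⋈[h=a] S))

σ filters on v, owned by the left side.
E' = (σ[v='s'](T) ⋈[h=a] S)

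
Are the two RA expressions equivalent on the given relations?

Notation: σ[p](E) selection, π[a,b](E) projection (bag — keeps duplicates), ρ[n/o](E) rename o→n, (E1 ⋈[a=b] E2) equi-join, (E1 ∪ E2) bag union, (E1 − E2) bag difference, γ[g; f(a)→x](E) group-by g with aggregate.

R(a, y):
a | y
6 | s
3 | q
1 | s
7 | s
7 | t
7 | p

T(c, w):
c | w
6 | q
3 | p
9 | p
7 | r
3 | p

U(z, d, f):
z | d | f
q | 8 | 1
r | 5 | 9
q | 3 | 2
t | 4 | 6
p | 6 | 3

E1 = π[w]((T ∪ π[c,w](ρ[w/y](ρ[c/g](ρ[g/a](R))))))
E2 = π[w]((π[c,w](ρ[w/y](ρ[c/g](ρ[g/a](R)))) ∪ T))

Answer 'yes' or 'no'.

E1 stepwise |·|:
  T → 5
  R → 6
  ρ[g/a](R) → 6
  ρ[c/g](ρ[g/a](R)) → 6
  ρ[w/y](ρ[c/g](ρ[g/a](R))) → 6
  π[c,w](ρ[w/y](ρ[c/g](ρ[g/a](R)))) → 6
  (T ∪ π[c,w](ρ[w/y](ρ[c/g](ρ[g/a](R))))) → 11
  π[w]((T ∪ π[c,w](ρ[w/y](ρ[c/g](ρ[g/a](R)))))) → 11
E2 stepwise |·|:
  R → 6
  ρ[g/a](R) → 6
  ρ[c/g](ρ[g/a](R)) → 6
  ρ[w/y](ρ[c/g](ρ[g/a](R))) → 6
  π[c,w](ρ[w/y](ρ[c/g](ρ[g/a](R)))) → 6
  T → 5
  (π[c,w](ρ[w/y](ρ[c/g](ρ[g/a](R)))) ∪ T) → 11
  π[w]((π[c,w](ρ[w/y](ρ[c/g](ρ[g/a](R)))) ∪ T)) → 11

E1 and E2 produce the same multiset:
w
p
p
p
p
q
q
r
s
s
s
t

yes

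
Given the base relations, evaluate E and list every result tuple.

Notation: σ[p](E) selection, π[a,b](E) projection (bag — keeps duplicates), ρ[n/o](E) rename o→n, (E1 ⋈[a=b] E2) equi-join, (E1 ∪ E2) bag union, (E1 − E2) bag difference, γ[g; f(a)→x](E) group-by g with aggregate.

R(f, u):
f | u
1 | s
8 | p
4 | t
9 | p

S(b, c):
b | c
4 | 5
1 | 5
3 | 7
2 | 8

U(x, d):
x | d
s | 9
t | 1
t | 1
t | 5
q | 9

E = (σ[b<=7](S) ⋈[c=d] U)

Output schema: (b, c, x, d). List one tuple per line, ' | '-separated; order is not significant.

Row counts bottom-up:
  S → 4
  σ[b<=7](S) → 4
  U → 5
  (σ[b<=7](S) ⋈[c=d] U) → 2

== RESULT ==
b | c | x | d
1 | 5 | t | 5
4 | 5 | t | 5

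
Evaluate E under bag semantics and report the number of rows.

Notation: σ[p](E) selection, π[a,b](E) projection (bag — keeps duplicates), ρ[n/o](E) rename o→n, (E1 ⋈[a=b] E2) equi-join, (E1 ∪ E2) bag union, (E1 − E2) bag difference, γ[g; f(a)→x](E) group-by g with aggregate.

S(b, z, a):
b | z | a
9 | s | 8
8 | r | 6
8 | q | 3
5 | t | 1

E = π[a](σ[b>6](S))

Stepwise |·|:
  S → 4
  σ[b>6](S) → 3
  π[a](σ[b>6](S)) → 3

|E| = 3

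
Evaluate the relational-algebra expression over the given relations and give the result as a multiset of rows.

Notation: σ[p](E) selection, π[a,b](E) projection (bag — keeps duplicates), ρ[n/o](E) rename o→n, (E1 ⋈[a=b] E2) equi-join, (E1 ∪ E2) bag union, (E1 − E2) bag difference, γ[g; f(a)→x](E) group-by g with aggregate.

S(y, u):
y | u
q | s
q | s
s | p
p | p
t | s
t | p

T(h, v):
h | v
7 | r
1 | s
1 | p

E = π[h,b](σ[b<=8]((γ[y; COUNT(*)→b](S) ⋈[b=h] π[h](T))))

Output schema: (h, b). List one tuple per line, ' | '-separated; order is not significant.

Stepwise |·|:
  S → 6
  γ[y; COUNT(*)→b](S) → 4
  T → 3
  π[h](T) → 3
  (γ[y; COUNT(*)→b](S) ⋈[b=h] π[h](T)) → 4
  σ[b<=8]((γ[y; COUNT(*)→b](S) ⋈[b=h] π[h](T))) → 4
  π[h,b](σ[b<=8]((γ[y; COUNT(*)→b](S) ⋈[b=h] π[h](T)))) → 4

== RESULT ==
h | b
1 | 1
1 | 1
1 | 1
1 | 1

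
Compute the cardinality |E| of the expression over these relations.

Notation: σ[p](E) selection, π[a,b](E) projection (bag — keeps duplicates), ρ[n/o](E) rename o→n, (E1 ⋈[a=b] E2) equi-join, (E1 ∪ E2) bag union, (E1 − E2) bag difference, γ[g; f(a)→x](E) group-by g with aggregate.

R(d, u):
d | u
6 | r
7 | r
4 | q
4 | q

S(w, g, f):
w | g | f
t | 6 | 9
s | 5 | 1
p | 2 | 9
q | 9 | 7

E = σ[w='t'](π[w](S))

Row counts bottom-up:
  S → 4
  π[w](S) → 4
  σ[w='t'](π[w](S)) → 1

|E| = 1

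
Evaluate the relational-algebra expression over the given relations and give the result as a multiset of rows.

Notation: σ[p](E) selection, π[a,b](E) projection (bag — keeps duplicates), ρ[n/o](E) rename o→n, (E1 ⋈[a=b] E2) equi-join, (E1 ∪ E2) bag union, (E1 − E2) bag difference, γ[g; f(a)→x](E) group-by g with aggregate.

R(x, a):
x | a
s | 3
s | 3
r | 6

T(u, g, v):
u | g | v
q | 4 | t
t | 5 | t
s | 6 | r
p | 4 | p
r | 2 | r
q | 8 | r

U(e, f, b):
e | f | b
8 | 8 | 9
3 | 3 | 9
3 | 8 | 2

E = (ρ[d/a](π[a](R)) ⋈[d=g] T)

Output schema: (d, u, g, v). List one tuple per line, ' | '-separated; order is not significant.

Stepwise |·|:
  R → 3
  π[a](R) → 3
  ρ[d/a](π[a](R)) → 3
  T → 6
  (ρ[d/a](π[a](R)) ⋈[d=g] T) → 1

== RESULT ==
d | u | g | v
6 | s | 6 | r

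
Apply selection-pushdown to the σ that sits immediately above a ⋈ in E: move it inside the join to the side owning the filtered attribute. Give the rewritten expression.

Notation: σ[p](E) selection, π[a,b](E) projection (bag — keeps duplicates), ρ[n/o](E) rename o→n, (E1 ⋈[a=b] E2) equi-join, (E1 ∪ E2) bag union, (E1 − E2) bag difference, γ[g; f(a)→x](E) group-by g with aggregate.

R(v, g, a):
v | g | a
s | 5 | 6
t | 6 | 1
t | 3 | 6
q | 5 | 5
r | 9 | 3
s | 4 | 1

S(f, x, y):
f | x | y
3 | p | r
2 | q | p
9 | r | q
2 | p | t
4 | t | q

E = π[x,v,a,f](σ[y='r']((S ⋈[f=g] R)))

σ filters on y, owned by the left side.
E' = π[x,v,a,f]((σ[y='r'](S) ⋈[f=g] R))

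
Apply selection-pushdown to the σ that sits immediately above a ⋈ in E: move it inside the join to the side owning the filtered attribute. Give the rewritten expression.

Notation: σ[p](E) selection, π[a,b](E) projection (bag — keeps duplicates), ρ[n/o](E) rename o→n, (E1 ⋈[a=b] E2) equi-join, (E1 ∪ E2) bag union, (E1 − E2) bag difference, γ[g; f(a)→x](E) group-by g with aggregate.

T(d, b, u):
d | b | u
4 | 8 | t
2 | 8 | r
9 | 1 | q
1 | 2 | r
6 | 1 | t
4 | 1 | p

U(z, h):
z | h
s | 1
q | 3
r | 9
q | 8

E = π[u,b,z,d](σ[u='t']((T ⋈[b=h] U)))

σ filters on u, owned by the left side.
E' = π[u,b,z,d]((σ[u='t'](T) ⋈[b=h] U))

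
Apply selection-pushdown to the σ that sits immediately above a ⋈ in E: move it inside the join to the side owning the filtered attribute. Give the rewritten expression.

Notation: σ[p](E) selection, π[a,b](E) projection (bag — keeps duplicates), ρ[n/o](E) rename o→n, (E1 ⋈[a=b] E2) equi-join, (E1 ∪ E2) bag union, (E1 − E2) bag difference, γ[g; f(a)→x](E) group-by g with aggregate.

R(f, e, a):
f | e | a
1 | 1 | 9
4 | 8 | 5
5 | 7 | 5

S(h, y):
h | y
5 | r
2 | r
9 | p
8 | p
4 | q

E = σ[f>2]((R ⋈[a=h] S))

σ filters on f, owned by the left side.
E' = (σ[f>2](R) ⋈[a=h] S)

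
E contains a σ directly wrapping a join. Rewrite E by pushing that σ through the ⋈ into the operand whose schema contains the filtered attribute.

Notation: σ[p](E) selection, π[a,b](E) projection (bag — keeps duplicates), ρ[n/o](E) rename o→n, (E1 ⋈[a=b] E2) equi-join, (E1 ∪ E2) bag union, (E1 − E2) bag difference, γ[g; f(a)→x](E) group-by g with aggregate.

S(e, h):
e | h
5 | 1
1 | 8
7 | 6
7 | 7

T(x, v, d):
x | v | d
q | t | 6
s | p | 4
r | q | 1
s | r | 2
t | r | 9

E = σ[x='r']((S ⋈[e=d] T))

σ filters on x, owned by the right side.
E' = (S ⋈[e=d] σ[x='r'](T))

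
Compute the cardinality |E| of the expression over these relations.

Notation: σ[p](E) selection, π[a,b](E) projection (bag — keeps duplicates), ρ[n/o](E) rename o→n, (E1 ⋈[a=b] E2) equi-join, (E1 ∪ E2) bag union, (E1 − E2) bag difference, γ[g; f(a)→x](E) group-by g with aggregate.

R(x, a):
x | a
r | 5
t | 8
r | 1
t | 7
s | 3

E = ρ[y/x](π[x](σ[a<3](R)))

Row counts bottom-up:
  R → 5
  σ[a<3](R) → 1
  π[x](σ[a<3](R)) → 1
  ρ[y/x](π[x](σ[a<3](R))) → 1

|E| = 1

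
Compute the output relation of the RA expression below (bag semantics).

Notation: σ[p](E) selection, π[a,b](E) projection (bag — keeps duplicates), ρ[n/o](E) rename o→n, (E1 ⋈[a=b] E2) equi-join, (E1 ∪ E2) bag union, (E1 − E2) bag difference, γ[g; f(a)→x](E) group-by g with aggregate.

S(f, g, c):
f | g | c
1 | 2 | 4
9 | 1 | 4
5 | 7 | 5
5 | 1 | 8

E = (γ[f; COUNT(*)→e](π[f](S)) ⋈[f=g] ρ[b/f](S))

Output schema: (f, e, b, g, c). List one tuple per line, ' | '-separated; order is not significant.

Subexpression sizes:
  S → 4
  π[f](S) → 4
  γ[f; COUNT(*)→e](π[f](S)) → 3
  S → 4
  ρ[b/f](S) → 4
  (γ[f; COUNT(*)→e](π[f](S)) ⋈[f=g] ρ[b/f](S)) → 2

== RESULT ==
f | e | b | g | c
1 | 1 | 5 | 1 | 8
1 | 1 | 9 | 1 | 4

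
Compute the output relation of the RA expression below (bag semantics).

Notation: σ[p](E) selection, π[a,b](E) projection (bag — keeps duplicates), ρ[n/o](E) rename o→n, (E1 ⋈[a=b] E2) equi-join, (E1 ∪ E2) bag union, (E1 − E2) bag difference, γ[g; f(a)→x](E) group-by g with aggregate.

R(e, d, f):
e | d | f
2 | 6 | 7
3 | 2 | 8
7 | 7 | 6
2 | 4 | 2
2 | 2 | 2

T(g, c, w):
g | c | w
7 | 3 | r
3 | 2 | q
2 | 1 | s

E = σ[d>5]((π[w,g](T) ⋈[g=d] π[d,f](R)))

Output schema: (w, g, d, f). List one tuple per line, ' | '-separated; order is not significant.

Subexpression sizes:
  T → 3
  π[w,g](T) → 3
  R → 5
  π[d,f](R) → 5
  (π[w,g](T) ⋈[g=d] π[d,f](R)) → 3
  σ[d>5]((π[w,g](T) ⋈[g=d] π[d,f](R))) → 1

== RESULT ==
w | g | d | f
r | 7 | 7 | 6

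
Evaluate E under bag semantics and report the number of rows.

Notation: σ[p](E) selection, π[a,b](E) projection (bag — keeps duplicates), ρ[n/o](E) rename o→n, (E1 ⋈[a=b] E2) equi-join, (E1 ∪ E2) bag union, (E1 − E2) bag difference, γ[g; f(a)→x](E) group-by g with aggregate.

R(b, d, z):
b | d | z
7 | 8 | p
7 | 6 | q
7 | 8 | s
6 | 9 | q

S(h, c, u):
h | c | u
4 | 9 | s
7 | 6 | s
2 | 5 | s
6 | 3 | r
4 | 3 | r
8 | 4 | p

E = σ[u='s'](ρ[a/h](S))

Row counts bottom-up:
  S → 6
  ρ[a/h](S) → 6
  σ[u='s'](ρ[a/h](S)) → 3

|E| = 3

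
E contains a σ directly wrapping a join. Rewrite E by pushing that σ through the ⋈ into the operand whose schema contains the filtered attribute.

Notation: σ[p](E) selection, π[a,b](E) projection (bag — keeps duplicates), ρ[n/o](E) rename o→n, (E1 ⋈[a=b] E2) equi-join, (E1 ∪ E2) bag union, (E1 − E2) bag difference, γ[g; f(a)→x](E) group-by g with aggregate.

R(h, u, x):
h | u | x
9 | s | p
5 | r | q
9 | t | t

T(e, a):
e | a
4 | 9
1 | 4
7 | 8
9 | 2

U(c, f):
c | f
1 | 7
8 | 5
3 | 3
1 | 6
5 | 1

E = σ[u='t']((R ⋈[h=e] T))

σ filters on u, owned by the left side.
E' = (σ[u='t'](R) ⋈[h=e] T)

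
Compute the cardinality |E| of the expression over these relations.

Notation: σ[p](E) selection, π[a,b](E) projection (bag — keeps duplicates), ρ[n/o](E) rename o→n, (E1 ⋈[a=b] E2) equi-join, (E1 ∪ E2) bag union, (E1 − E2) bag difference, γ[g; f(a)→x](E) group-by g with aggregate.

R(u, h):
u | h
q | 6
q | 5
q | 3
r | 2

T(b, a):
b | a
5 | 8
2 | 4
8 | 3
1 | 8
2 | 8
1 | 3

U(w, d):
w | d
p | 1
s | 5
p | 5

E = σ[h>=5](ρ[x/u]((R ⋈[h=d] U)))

Stepwise |·|:
  R → 4
  U → 3
  (R ⋈[h=d] U) → 2
  ρ[x/u]((R ⋈[h=d] U)) → 2
  σ[h>=5](ρ[x/u]((R ⋈[h=d] U))) → 2

|E| = 2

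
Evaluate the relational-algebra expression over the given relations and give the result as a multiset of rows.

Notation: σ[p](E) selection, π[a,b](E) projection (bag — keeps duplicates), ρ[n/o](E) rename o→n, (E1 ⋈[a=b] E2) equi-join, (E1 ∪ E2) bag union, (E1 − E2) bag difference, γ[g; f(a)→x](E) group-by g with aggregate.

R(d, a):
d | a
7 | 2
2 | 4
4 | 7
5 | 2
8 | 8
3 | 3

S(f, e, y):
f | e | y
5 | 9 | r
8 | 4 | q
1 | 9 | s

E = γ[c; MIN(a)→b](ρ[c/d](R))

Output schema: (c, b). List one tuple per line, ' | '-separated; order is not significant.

Per-node cardinality:
  R → 6
  ρ[c/d](R) → 6
  γ[c; MIN(a)→b](ρ[c/d](R)) → 6

== RESULT ==
c | b
2 | 4
3 | 3
4 | 7
5 | 2
7 | 2
8 | 8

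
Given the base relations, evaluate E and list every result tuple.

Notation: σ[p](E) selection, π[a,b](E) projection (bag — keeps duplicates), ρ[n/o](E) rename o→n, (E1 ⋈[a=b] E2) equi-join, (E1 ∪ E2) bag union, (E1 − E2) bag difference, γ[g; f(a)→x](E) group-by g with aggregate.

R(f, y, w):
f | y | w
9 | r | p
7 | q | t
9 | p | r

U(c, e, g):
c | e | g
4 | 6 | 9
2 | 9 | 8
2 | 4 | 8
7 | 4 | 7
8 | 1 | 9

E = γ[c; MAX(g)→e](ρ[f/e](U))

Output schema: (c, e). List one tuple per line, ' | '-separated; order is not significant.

Subexpression sizes:
  U → 5
  ρ[f/e](U) → 5
  γ[c; MAX(g)→e](ρ[f/e](U)) → 4

== RESULT ==
c | e
2 | 8
4 | 9
7 | 7
8 | 9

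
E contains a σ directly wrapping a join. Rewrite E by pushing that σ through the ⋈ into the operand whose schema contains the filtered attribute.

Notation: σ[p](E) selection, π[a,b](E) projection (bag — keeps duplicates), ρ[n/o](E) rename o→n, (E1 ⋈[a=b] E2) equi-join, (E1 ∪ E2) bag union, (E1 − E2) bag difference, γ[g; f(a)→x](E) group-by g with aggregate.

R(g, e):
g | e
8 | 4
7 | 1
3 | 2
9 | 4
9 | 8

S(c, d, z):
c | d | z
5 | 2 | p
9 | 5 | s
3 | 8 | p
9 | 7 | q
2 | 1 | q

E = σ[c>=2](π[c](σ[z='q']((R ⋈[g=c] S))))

σ filters on z, owned by the right side.
E' = σ[c>=2](π[c]((R ⋈[g=c] σ[z='q'](S))))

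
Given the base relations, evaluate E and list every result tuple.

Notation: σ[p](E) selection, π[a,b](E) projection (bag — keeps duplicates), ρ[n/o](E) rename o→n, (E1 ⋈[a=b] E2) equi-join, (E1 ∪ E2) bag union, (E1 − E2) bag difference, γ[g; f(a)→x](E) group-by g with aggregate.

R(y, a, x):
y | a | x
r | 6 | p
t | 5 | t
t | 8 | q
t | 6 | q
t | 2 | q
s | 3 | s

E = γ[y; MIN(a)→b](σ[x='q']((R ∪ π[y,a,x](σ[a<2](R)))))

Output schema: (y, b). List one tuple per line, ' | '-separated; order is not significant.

Row counts bottom-up:
  R → 6
  R → 6
  σ[a<2](R) → 0
  π[y,a,x](σ[a<2](R)) → 0
  (R ∪ π[y,a,x](σ[a<2](R))) → 6
  σ[x='q']((R ∪ π[y,a,x](σ[a<2](R)))) → 3
  γ[y; MIN(a)→b](σ[x='q']((R ∪ π[y,a,x](σ[a<2](R))))) → 1

== RESULT ==
y | b
t | 2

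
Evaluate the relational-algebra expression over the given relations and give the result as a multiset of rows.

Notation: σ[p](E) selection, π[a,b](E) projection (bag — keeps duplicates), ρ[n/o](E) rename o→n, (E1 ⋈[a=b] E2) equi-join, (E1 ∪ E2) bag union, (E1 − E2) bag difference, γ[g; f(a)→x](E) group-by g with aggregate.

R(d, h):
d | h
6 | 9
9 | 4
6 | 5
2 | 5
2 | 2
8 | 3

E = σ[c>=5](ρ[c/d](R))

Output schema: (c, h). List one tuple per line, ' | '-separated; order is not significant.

Row counts bottom-up:
  R → 6
  ρ[c/d](R) → 6
  σ[c>=5](ρ[c/d](R)) → 4

== RESULT ==
c | h
6 | 5
6 | 9
8 | 3
9 | 4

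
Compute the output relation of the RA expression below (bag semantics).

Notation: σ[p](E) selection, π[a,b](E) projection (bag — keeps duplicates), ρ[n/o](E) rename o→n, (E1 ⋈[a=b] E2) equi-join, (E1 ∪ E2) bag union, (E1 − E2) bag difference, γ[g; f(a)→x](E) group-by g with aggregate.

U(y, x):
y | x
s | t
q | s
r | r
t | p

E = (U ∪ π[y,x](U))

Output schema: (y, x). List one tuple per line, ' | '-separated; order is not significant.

Subexpression sizes:
  U → 4
  U → 4
  π[y,x](U) → 4
  (U ∪ π[y,x](U)) → 8

== RESULT ==
y | x
q | s
q | s
r | r
r | r
s | t
s | t
t | p
t | p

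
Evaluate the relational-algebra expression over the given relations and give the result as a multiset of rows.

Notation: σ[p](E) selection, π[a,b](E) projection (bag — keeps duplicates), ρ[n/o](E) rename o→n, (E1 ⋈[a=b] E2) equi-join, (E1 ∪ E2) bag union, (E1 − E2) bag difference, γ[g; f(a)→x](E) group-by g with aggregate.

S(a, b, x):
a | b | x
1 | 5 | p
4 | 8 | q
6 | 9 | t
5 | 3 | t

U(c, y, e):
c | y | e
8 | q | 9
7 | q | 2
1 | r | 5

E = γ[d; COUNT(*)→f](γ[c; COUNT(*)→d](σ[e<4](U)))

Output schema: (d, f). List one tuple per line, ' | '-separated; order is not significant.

Stepwise |·|:
  U → 3
  σ[e<4](U) → 1
  γ[c; COUNT(*)→d](σ[e<4](U)) → 1
  γ[d; COUNT(*)→f](γ[c; COUNT(*)→d](σ[e<4](U))) → 1

== RESULT ==
d | f
1 | 1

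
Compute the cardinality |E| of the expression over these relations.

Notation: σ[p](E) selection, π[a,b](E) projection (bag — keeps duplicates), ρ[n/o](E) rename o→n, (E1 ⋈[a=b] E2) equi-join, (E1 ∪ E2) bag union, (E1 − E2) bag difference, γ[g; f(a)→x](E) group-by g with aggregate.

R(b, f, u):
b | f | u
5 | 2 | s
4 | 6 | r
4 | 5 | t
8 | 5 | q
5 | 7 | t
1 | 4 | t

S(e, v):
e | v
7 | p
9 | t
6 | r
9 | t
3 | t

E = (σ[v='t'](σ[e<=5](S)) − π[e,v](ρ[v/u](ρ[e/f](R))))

Per-node cardinality:
  S → 5
  σ[e<=5](S) → 1
  σ[v='t'](σ[e<=5](S)) → 1
  R → 6
  ρ[e/f](R) → 6
  ρ[v/u](ρ[e/f](R)) → 6
  π[e,v](ρ[v/u](ρ[e/f](R))) → 6
  (σ[v='t'](σ[e<=5](S)) − π[e,v](ρ[v/u](ρ[e/f](R)))) → 1

|E| = 1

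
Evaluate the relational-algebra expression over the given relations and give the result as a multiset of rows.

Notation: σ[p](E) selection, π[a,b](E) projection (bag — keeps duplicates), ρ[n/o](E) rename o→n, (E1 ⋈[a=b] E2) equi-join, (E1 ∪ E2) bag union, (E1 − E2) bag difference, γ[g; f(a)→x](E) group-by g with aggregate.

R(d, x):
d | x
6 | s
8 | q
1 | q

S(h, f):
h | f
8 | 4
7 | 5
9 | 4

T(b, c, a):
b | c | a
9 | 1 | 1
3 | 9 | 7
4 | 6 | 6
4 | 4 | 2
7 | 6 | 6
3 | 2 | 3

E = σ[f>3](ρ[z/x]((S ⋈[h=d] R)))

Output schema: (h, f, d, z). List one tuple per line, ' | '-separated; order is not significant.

Per-node cardinality:
  S → 3
  R → 3
  (S ⋈[h=d] R) → 1
  ρ[z/x]((S ⋈[h=d] R)) → 1
  σ[f>3](ρ[z/x]((S ⋈[h=d] R))) → 1

== RESULT ==
h | f | d | z
8 | 4 | 8 | q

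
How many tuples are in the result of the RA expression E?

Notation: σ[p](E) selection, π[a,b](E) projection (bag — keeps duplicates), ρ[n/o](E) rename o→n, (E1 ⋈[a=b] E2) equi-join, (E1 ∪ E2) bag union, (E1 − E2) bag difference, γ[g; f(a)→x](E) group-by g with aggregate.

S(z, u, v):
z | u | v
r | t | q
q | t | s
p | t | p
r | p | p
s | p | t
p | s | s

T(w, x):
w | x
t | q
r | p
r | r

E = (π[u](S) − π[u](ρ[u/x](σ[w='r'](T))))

Per-node cardinality:
  S → 6
  π[u](S) → 6
  T → 3
  σ[w='r'](T) → 2
  ρ[u/x](σ[w='r'](T)) → 2
  π[u](ρ[u/x](σ[w='r'](T))) → 2
  (π[u](S) − π[u](ρ[u/x](σ[w='r'](T)))) → 5

|E| = 5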